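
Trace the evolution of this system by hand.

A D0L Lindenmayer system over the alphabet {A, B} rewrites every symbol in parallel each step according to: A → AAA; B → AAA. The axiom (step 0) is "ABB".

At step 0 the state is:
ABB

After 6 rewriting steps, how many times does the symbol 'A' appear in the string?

2187

step 0: ABB
step 1: AAAAAAAAA
step 2: AAAAAAAAAAAAAAAAAAAAAAAAAAA
step 3: AAAAAAAAAAAAAAAAAAAAAAAAAAAAAAAAAAAAAAAAAAAAAAAAAAAAAAAAAAAAAAAAAAAAAAAAAAAAAAAAA
step 4: AAAAAAAAAAAAAAAAAAAAAAAAAAAAAAAAAAAAAAAAAAAAAAAAAAAAAAAAAA…AAAAAAAAAAAAAAAAAAAAAAAAAAAAAAAAAAAAAAAAAAAAAAAAAAAAAAAAAA  (len 243)
step 5: AAAAAAAAAAAAAAAAAAAAAAAAAAAAAAAAAAAAAAAAAAAAAAAAAAAAAAAAAA…AAAAAAAAAAAAAAAAAAAAAAAAAAAAAAAAAAAAAAAAAAAAAAAAAAAAAAAAAA  (len 729)
step 6: AAAAAAAAAAAAAAAAAAAAAAAAAAAAAAAAAAAAAAAAAAAAAAAAAAAAAAAAAA…AAAAAAAAAAAAAAAAAAAAAAAAAAAAAAAAAAAAAAAAAAAAAAAAAAAAAAAAAA  (len 2187)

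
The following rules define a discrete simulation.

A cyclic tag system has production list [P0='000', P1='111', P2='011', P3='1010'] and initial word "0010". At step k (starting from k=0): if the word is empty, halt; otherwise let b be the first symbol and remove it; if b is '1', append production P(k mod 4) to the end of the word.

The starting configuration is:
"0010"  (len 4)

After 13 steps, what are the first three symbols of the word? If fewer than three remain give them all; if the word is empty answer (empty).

101

gen 0: "0010"  (len 4)
gen 1: "010"  (len 3)
gen 2: "10"  (len 2)
gen 3: "0011"  (len 4)
gen 4: "011"  (len 3)
gen 5: "11"  (len 2)
gen 6: "1111"  (len 4)
gen 7: "111011"  (len 6)
gen 8: "110111010"  (len 9)
gen 9: "10111010000"  (len 11)
gen 10: "0111010000111"  (len 13)
gen 11: "111010000111"  (len 12)
gen 12: "110100001111010"  (len 15)
gen 13: "10100001111010000"  (len 17)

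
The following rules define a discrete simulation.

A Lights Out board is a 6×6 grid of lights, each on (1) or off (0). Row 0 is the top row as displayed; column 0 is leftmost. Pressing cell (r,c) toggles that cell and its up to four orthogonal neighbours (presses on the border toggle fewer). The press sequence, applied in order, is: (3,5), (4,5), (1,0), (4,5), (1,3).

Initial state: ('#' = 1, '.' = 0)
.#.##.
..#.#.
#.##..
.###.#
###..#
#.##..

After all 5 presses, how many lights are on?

t=0: .#.##.
..#.#.
#.##..
.###.#
###..#
#.##..
t=1: .#.##.
..#.#.
#.##.#
.####.
###...
#.##..
t=2: .#.##.
..#.#.
#.##.#
.#####
###.##
#.##.#
t=3: ##.##.
###.#.
..##.#
.#####
###.##
#.##.#
t=4: ##.##.
###.#.
..##.#
.####.
###...
#.##..
t=5: ##..#.
##.#..
..#..#
.####.
###...
#.##..

18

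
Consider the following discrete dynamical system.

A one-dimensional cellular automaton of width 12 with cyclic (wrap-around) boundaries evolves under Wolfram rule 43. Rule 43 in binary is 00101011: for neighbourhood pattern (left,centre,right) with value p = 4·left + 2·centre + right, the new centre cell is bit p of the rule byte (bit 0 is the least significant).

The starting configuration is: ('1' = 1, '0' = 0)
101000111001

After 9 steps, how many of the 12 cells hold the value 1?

6

gen 0: 101000111001
gen 1: 010011100011
gen 2: 100110001110
gen 3: 001100111001
gen 4: 011001100010
gen 5: 110011001100
gen 6: 100110011001
gen 7: 001100110011
gen 8: 011001100110
gen 9: 110011001100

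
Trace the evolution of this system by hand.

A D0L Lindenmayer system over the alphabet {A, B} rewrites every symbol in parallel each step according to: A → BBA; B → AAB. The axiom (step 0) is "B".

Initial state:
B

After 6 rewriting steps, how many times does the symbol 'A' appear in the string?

364

gen 0: B
gen 1: AAB
gen 2: BBABBAAAB
gen 3: AABAABBBAAABAABBBABBABBAAAB
gen 4: BBABBAAABBBABBAAABAABAABBBABBABBAAABBBABBAAABAABAABBBAAABAABBBAAABAABBBABBABBAAAB
gen 5: AABAABBBAAABAABBBABBABBAAABAABAABBBAAABAABBBABBABBAAABBBAB…BBBABBABBAAABBBABBAAABAABAABBBAAABAABBBAAABAABBBABBABBAAAB  (len 243)
gen 6: BBABBAAABBBABBAAABAABAABBBABBABBAAABBBABBAAABAABAABBBAAABA…BBBABBABBAAABBBABBAAABAABAABBBAAABAABBBAAABAABBBABBABBAAAB  (len 729)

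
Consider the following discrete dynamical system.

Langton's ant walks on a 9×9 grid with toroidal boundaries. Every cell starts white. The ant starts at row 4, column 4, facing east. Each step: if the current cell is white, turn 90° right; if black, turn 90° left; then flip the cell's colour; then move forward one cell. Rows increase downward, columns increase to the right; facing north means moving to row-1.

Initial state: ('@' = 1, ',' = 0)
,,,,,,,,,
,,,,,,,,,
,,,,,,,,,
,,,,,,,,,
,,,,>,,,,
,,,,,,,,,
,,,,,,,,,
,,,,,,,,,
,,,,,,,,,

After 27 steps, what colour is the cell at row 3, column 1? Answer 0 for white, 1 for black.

1

0) ,,,,,,,,,
,,,,,,,,,
,,,,,,,,,
,,,,,,,,,
,,,,>,,,,
,,,,,,,,,
,,,,,,,,,
,,,,,,,,,
,,,,,,,,,
1) ,,,,,,,,,
,,,,,,,,,
,,,,,,,,,
,,,,,,,,,
,,,,@,,,,
,,,,v,,,,
,,,,,,,,,
,,,,,,,,,
,,,,,,,,,
2) ,,,,,,,,,
,,,,,,,,,
,,,,,,,,,
,,,,,,,,,
,,,,@,,,,
,,,<@,,,,
,,,,,,,,,
,,,,,,,,,
,,,,,,,,,
3) ,,,,,,,,,
,,,,,,,,,
,,,,,,,,,
,,,,,,,,,
,,,^@,,,,
,,,@@,,,,
,,,,,,,,,
,,,,,,,,,
,,,,,,,,,
4) ,,,,,,,,,
,,,,,,,,,
,,,,,,,,,
,,,,,,,,,
,,,@>,,,,
,,,@@,,,,
,,,,,,,,,
,,,,,,,,,
,,,,,,,,,
5) ,,,,,,,,,
,,,,,,,,,
,,,,,,,,,
,,,,^,,,,
,,,@,,,,,
,,,@@,,,,
,,,,,,,,,
,,,,,,,,,
,,,,,,,,,
6) ,,,,,,,,,
,,,,,,,,,
,,,,,,,,,
,,,,@>,,,
,,,@,,,,,
,,,@@,,,,
,,,,,,,,,
,,,,,,,,,
,,,,,,,,,
7) ,,,,,,,,,
,,,,,,,,,
,,,,,,,,,
,,,,@@,,,
,,,@,v,,,
,,,@@,,,,
,,,,,,,,,
,,,,,,,,,
,,,,,,,,,
8) ,,,,,,,,,
,,,,,,,,,
,,,,,,,,,
,,,,@@,,,
,,,@<@,,,
,,,@@,,,,
,,,,,,,,,
,,,,,,,,,
,,,,,,,,,
9) ,,,,,,,,,
,,,,,,,,,
,,,,,,,,,
,,,,^@,,,
,,,@@@,,,
,,,@@,,,,
,,,,,,,,,
,,,,,,,,,
,,,,,,,,,
10) ,,,,,,,,,
,,,,,,,,,
,,,,,,,,,
,,,<,@,,,
,,,@@@,,,
,,,@@,,,,
,,,,,,,,,
,,,,,,,,,
,,,,,,,,,
11) ,,,,,,,,,
,,,,,,,,,
,,,^,,,,,
,,,@,@,,,
,,,@@@,,,
,,,@@,,,,
,,,,,,,,,
,,,,,,,,,
,,,,,,,,,
12) ,,,,,,,,,
,,,,,,,,,
,,,@>,,,,
,,,@,@,,,
,,,@@@,,,
,,,@@,,,,
,,,,,,,,,
,,,,,,,,,
,,,,,,,,,
13) ,,,,,,,,,
,,,,,,,,,
,,,@@,,,,
,,,@v@,,,
,,,@@@,,,
,,,@@,,,,
,,,,,,,,,
,,,,,,,,,
,,,,,,,,,
14) ,,,,,,,,,
,,,,,,,,,
,,,@@,,,,
,,,<@@,,,
,,,@@@,,,
,,,@@,,,,
,,,,,,,,,
,,,,,,,,,
,,,,,,,,,
15) ,,,,,,,,,
,,,,,,,,,
,,,@@,,,,
,,,,@@,,,
,,,v@@,,,
,,,@@,,,,
,,,,,,,,,
,,,,,,,,,
,,,,,,,,,
16) ,,,,,,,,,
,,,,,,,,,
,,,@@,,,,
,,,,@@,,,
,,,,>@,,,
,,,@@,,,,
,,,,,,,,,
,,,,,,,,,
,,,,,,,,,
17) ,,,,,,,,,
,,,,,,,,,
,,,@@,,,,
,,,,^@,,,
,,,,,@,,,
,,,@@,,,,
,,,,,,,,,
,,,,,,,,,
,,,,,,,,,
18) ,,,,,,,,,
,,,,,,,,,
,,,@@,,,,
,,,<,@,,,
,,,,,@,,,
,,,@@,,,,
,,,,,,,,,
,,,,,,,,,
,,,,,,,,,
19) ,,,,,,,,,
,,,,,,,,,
,,,^@,,,,
,,,@,@,,,
,,,,,@,,,
,,,@@,,,,
,,,,,,,,,
,,,,,,,,,
,,,,,,,,,
20) ,,,,,,,,,
,,,,,,,,,
,,<,@,,,,
,,,@,@,,,
,,,,,@,,,
,,,@@,,,,
,,,,,,,,,
,,,,,,,,,
,,,,,,,,,
21) ,,,,,,,,,
,,^,,,,,,
,,@,@,,,,
,,,@,@,,,
,,,,,@,,,
,,,@@,,,,
,,,,,,,,,
,,,,,,,,,
,,,,,,,,,
22) ,,,,,,,,,
,,@>,,,,,
,,@,@,,,,
,,,@,@,,,
,,,,,@,,,
,,,@@,,,,
,,,,,,,,,
,,,,,,,,,
,,,,,,,,,
23) ,,,,,,,,,
,,@@,,,,,
,,@v@,,,,
,,,@,@,,,
,,,,,@,,,
,,,@@,,,,
,,,,,,,,,
,,,,,,,,,
,,,,,,,,,
24) ,,,,,,,,,
,,@@,,,,,
,,<@@,,,,
,,,@,@,,,
,,,,,@,,,
,,,@@,,,,
,,,,,,,,,
,,,,,,,,,
,,,,,,,,,
25) ,,,,,,,,,
,,@@,,,,,
,,,@@,,,,
,,v@,@,,,
,,,,,@,,,
,,,@@,,,,
,,,,,,,,,
,,,,,,,,,
,,,,,,,,,
26) ,,,,,,,,,
,,@@,,,,,
,,,@@,,,,
,<@@,@,,,
,,,,,@,,,
,,,@@,,,,
,,,,,,,,,
,,,,,,,,,
,,,,,,,,,
27) ,,,,,,,,,
,,@@,,,,,
,^,@@,,,,
,@@@,@,,,
,,,,,@,,,
,,,@@,,,,
,,,,,,,,,
,,,,,,,,,
,,,,,,,,,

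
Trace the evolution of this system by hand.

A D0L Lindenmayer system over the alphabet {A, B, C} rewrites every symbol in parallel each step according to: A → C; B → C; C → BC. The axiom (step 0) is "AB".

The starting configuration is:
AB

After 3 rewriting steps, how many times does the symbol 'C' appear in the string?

[0] AB
[1] CC
[2] BCBC
[3] CBCCBC

4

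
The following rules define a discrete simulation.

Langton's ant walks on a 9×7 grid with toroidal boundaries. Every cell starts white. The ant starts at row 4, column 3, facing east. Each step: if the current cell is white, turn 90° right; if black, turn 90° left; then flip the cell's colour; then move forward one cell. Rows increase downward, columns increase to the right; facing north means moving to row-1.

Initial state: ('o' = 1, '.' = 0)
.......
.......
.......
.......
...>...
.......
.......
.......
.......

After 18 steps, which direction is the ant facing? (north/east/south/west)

west

t=0: .......
.......
.......
.......
...>...
.......
.......
.......
.......
t=1: .......
.......
.......
.......
...o...
...v...
.......
.......
.......
t=2: .......
.......
.......
.......
...o...
..<o...
.......
.......
.......
t=3: .......
.......
.......
.......
..^o...
..oo...
.......
.......
.......
t=4: .......
.......
.......
.......
..o>...
..oo...
.......
.......
.......
t=5: .......
.......
.......
...^...
..o....
..oo...
.......
.......
.......
t=6: .......
.......
.......
...o>..
..o....
..oo...
.......
.......
.......
t=7: .......
.......
.......
...oo..
..o.v..
..oo...
.......
.......
.......
t=8: .......
.......
.......
...oo..
..o<o..
..oo...
.......
.......
.......
t=9: .......
.......
.......
...^o..
..ooo..
..oo...
.......
.......
.......
t=10: .......
.......
.......
..<.o..
..ooo..
..oo...
.......
.......
.......
t=11: .......
.......
..^....
..o.o..
..ooo..
..oo...
.......
.......
.......
t=12: .......
.......
..o>...
..o.o..
..ooo..
..oo...
.......
.......
.......
t=13: .......
.......
..oo...
..ovo..
..ooo..
..oo...
.......
.......
.......
t=14: .......
.......
..oo...
..<oo..
..ooo..
..oo...
.......
.......
.......
t=15: .......
.......
..oo...
...oo..
..voo..
..oo...
.......
.......
.......
t=16: .......
.......
..oo...
...oo..
...>o..
..oo...
.......
.......
.......
t=17: .......
.......
..oo...
...^o..
....o..
..oo...
.......
.......
.......
t=18: .......
.......
..oo...
..<.o..
....o..
..oo...
.......
.......
.......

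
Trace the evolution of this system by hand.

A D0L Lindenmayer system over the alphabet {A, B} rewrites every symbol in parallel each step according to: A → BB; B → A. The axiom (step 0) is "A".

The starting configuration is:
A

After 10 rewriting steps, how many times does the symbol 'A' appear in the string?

32

gen 0: A
gen 1: BB
gen 2: AA
gen 3: BBBB
gen 4: AAAA
gen 5: BBBBBBBB
gen 6: AAAAAAAA
gen 7: BBBBBBBBBBBBBBBB
gen 8: AAAAAAAAAAAAAAAA
gen 9: BBBBBBBBBBBBBBBBBBBBBBBBBBBBBBBB
gen 10: AAAAAAAAAAAAAAAAAAAAAAAAAAAAAAAA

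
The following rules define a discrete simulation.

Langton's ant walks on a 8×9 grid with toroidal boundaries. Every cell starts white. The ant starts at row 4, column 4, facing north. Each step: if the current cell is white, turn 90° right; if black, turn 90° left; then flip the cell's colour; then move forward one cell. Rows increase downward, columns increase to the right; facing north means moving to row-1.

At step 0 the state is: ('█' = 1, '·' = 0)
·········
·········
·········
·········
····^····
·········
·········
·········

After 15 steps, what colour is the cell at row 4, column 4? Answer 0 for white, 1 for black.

t=0: ·········
·········
·········
·········
····^····
·········
·········
·········
t=1: ·········
·········
·········
·········
····█>···
·········
·········
·········
t=2: ·········
·········
·········
·········
····██···
·····v···
·········
·········
t=3: ·········
·········
·········
·········
····██···
····<█···
·········
·········
t=4: ·········
·········
·········
·········
····^█···
····██···
·········
·········
t=5: ·········
·········
·········
·········
···<·█···
····██···
·········
·········
t=6: ·········
·········
·········
···^·····
···█·█···
····██···
·········
·········
t=7: ·········
·········
·········
···█>····
···█·█···
····██···
·········
·········
t=8: ·········
·········
·········
···██····
···█v█···
····██···
·········
·········
t=9: ·········
·········
·········
···██····
···<██···
····██···
·········
·········
t=10: ·········
·········
·········
···██····
····██···
···v██···
·········
·········
t=11: ·········
·········
·········
···██····
····██···
··<███···
·········
·········
t=12: ·········
·········
·········
···██····
··^·██···
··████···
·········
·········
t=13: ·········
·········
·········
···██····
··█>██···
··████···
·········
·········
t=14: ·········
·········
·········
···██····
··████···
··█v██···
·········
·········
t=15: ·········
·········
·········
···██····
··████···
··█·>█···
·········
·········

1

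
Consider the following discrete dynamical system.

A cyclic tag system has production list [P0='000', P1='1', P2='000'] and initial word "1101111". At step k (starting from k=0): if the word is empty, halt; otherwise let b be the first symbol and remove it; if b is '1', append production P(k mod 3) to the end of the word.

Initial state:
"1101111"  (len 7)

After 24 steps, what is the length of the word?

4

gen 0: "1101111"  (len 7)
gen 1: "101111000"  (len 9)
gen 2: "011110001"  (len 9)
gen 3: "11110001"  (len 8)
gen 4: "1110001000"  (len 10)
gen 5: "1100010001"  (len 10)
gen 6: "100010001000"  (len 12)
gen 7: "00010001000000"  (len 14)
gen 8: "0010001000000"  (len 13)
gen 9: "010001000000"  (len 12)
gen 10: "10001000000"  (len 11)
gen 11: "00010000001"  (len 11)
gen 12: "0010000001"  (len 10)
gen 13: "010000001"  (len 9)
gen 14: "10000001"  (len 8)
gen 15: "0000001000"  (len 10)
gen 16: "000001000"  (len 9)
gen 17: "00001000"  (len 8)
gen 18: "0001000"  (len 7)
gen 19: "001000"  (len 6)
gen 20: "01000"  (len 5)
gen 21: "1000"  (len 4)
gen 22: "000000"  (len 6)
gen 23: "00000"  (len 5)
gen 24: "0000"  (len 4)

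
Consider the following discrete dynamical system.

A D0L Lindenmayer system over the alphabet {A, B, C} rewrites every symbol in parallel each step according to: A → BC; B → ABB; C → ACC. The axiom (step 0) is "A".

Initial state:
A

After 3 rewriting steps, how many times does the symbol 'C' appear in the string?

6

[0] A
[1] BC
[2] ABBACC
[3] BCABBABBBCACCACC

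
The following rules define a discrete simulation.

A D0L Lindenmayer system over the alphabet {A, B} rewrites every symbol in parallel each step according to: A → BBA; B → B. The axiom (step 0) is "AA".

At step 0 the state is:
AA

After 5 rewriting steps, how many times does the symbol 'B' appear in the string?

20

gen 0: AA
gen 1: BBABBA
gen 2: BBBBABBBBA
gen 3: BBBBBBABBBBBBA
gen 4: BBBBBBBBABBBBBBBBA
gen 5: BBBBBBBBBBABBBBBBBBBBA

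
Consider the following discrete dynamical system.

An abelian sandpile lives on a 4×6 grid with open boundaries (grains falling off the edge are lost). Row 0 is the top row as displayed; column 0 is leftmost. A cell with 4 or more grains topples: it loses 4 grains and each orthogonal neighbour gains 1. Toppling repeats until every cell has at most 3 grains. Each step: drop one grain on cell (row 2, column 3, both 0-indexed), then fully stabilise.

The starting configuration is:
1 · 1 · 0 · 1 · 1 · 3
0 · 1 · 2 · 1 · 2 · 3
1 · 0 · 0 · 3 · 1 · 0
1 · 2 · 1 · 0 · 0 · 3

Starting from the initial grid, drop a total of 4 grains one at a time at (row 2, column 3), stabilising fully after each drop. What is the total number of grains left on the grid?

32

k=0  1 · 1 · 0 · 1 · 1 · 3
0 · 1 · 2 · 1 · 2 · 3
1 · 0 · 0 · 3 · 1 · 0
1 · 2 · 1 · 0 · 0 · 3
k=1  1 · 1 · 0 · 1 · 1 · 3
0 · 1 · 2 · 2 · 2 · 3
1 · 0 · 1 · 0 · 2 · 0
1 · 2 · 1 · 1 · 0 · 3
k=2  1 · 1 · 0 · 1 · 1 · 3
0 · 1 · 2 · 2 · 2 · 3
1 · 0 · 1 · 1 · 2 · 0
1 · 2 · 1 · 1 · 0 · 3
k=3  1 · 1 · 0 · 1 · 1 · 3
0 · 1 · 2 · 2 · 2 · 3
1 · 0 · 1 · 2 · 2 · 0
1 · 2 · 1 · 1 · 0 · 3
k=4  1 · 1 · 0 · 1 · 1 · 3
0 · 1 · 2 · 2 · 2 · 3
1 · 0 · 1 · 3 · 2 · 0
1 · 2 · 1 · 1 · 0 · 3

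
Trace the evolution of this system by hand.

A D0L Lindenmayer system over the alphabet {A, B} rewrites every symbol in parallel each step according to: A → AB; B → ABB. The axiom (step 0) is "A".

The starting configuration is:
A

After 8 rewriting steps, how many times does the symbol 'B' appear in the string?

987

k=0  A
k=1  AB
k=2  ABABB
k=3  ABABBABABBABB
k=4  ABABBABABBABBABABBABABBABBABABBABB
k=5  ABABBABABBABBABABBABABBABBABABBABBABABBABABBABBABABBABABBABBABABBABBABABBABABBABBABABBABB
k=6  ABABBABABBABBABABBABABBABBABABBABBABABBABABBABBABABBABABBA…ABBABABBABABBABBABABBABABBABBABABBABBABABBABABBABBABABBABB  (len 233)
k=7  ABABBABABBABBABABBABABBABBABABBABBABABBABABBABBABABBABABBA…ABBABABBABABBABBABABBABABBABBABABBABBABABBABABBABBABABBABB  (len 610)
k=8  ABABBABABBABBABABBABABBABBABABBABBABABBABABBABBABABBABABBA…ABBABABBABABBABBABABBABABBABBABABBABBABABBABABBABBABABBABB  (len 1597)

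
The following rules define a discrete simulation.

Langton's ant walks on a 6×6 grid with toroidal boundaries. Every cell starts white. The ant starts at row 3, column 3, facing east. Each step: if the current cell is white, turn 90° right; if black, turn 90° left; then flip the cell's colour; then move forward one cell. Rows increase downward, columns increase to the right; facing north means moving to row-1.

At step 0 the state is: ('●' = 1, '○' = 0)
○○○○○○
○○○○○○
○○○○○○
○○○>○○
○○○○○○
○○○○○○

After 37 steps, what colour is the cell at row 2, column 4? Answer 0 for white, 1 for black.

step 0: ○○○○○○
○○○○○○
○○○○○○
○○○>○○
○○○○○○
○○○○○○
step 1: ○○○○○○
○○○○○○
○○○○○○
○○○●○○
○○○v○○
○○○○○○
step 2: ○○○○○○
○○○○○○
○○○○○○
○○○●○○
○○<●○○
○○○○○○
step 3: ○○○○○○
○○○○○○
○○○○○○
○○^●○○
○○●●○○
○○○○○○
step 4: ○○○○○○
○○○○○○
○○○○○○
○○●>○○
○○●●○○
○○○○○○
step 5: ○○○○○○
○○○○○○
○○○^○○
○○●○○○
○○●●○○
○○○○○○
step 6: ○○○○○○
○○○○○○
○○○●>○
○○●○○○
○○●●○○
○○○○○○
step 7: ○○○○○○
○○○○○○
○○○●●○
○○●○v○
○○●●○○
○○○○○○
step 8: ○○○○○○
○○○○○○
○○○●●○
○○●<●○
○○●●○○
○○○○○○
step 9: ○○○○○○
○○○○○○
○○○^●○
○○●●●○
○○●●○○
○○○○○○
step 10: ○○○○○○
○○○○○○
○○<○●○
○○●●●○
○○●●○○
○○○○○○
step 11: ○○○○○○
○○^○○○
○○●○●○
○○●●●○
○○●●○○
○○○○○○
step 12: ○○○○○○
○○●>○○
○○●○●○
○○●●●○
○○●●○○
○○○○○○
step 13: ○○○○○○
○○●●○○
○○●v●○
○○●●●○
○○●●○○
○○○○○○
step 14: ○○○○○○
○○●●○○
○○<●●○
○○●●●○
○○●●○○
○○○○○○
step 15: ○○○○○○
○○●●○○
○○○●●○
○○v●●○
○○●●○○
○○○○○○
step 16: ○○○○○○
○○●●○○
○○○●●○
○○○>●○
○○●●○○
○○○○○○
step 17: ○○○○○○
○○●●○○
○○○^●○
○○○○●○
○○●●○○
○○○○○○
step 18: ○○○○○○
○○●●○○
○○<○●○
○○○○●○
○○●●○○
○○○○○○
step 19: ○○○○○○
○○^●○○
○○●○●○
○○○○●○
○○●●○○
○○○○○○
step 20: ○○○○○○
○<○●○○
○○●○●○
○○○○●○
○○●●○○
○○○○○○
step 21: ○^○○○○
○●○●○○
○○●○●○
○○○○●○
○○●●○○
○○○○○○
step 22: ○●>○○○
○●○●○○
○○●○●○
○○○○●○
○○●●○○
○○○○○○
step 23: ○●●○○○
○●v●○○
○○●○●○
○○○○●○
○○●●○○
○○○○○○
step 24: ○●●○○○
○<●●○○
○○●○●○
○○○○●○
○○●●○○
○○○○○○
step 25: ○●●○○○
○○●●○○
○v●○●○
○○○○●○
○○●●○○
○○○○○○
step 26: ○●●○○○
○○●●○○
<●●○●○
○○○○●○
○○●●○○
○○○○○○
step 27: ○●●○○○
^○●●○○
●●●○●○
○○○○●○
○○●●○○
○○○○○○
step 28: ○●●○○○
●>●●○○
●●●○●○
○○○○●○
○○●●○○
○○○○○○
step 29: ○●●○○○
●●●●○○
●v●○●○
○○○○●○
○○●●○○
○○○○○○
step 30: ○●●○○○
●●●●○○
●○>○●○
○○○○●○
○○●●○○
○○○○○○
step 31: ○●●○○○
●●^●○○
●○○○●○
○○○○●○
○○●●○○
○○○○○○
step 32: ○●●○○○
●<○●○○
●○○○●○
○○○○●○
○○●●○○
○○○○○○
step 33: ○●●○○○
●○○●○○
●v○○●○
○○○○●○
○○●●○○
○○○○○○
step 34: ○●●○○○
●○○●○○
<●○○●○
○○○○●○
○○●●○○
○○○○○○
step 35: ○●●○○○
●○○●○○
○●○○●○
v○○○●○
○○●●○○
○○○○○○
step 36: ○●●○○○
●○○●○○
○●○○●○
●○○○●<
○○●●○○
○○○○○○
step 37: ○●●○○○
●○○●○○
○●○○●^
●○○○●●
○○●●○○
○○○○○○

1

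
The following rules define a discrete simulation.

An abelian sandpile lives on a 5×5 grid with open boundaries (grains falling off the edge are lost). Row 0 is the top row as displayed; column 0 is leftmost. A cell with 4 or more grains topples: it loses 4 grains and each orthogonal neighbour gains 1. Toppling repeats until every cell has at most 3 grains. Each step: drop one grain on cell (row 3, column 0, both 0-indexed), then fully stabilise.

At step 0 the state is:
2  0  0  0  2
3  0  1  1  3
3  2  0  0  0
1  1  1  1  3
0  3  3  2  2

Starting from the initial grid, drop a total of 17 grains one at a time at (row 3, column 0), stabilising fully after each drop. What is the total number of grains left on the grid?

39

0) 2  0  0  0  2
3  0  1  1  3
3  2  0  0  0
1  1  1  1  3
0  3  3  2  2
1) 2  0  0  0  2
3  0  1  1  3
3  2  0  0  0
2  1  1  1  3
0  3  3  2  2
2) 2  0  0  0  2
3  0  1  1  3
3  2  0  0  0
3  1  1  1  3
0  3  3  2  2
3) 3  0  0  0  2
0  1  1  1  3
1  3  0  0  0
1  2  1  1  3
1  3  3  2  2
4) 3  0  0  0  2
0  1  1  1  3
1  3  0  0  0
2  2  1  1  3
1  3  3  2  2
5) 3  0  0  0  2
0  1  1  1  3
1  3  0  0  0
3  2  1  1  3
1  3  3  2  2
6) 3  0  0  0  2
0  1  1  1  3
2  3  0  0  0
0  3  1  1  3
2  3  3  2  2
7) 3  0  0  0  2
0  1  1  1  3
2  3  0  0  0
1  3  1  1  3
2  3  3  2  2
8) 3  0  0  0  2
0  1  1  1  3
2  3  0  0  0
2  3  1  1  3
2  3  3  2  2
9) 3  0  0  0  2
0  1  1  1  3
2  3  0  0  0
3  3  1  1  3
2  3  3  2  2
10) 3  0  0  0  2
1  2  1  1  3
0  1  1  0  0
3  2  3  1  3
0  2  0  3  2
11) 3  0  0  0  2
1  2  1  1  3
1  1  1  0  0
0  3  3  1  3
1  2  0  3  2
12) 3  0  0  0  2
1  2  1  1  3
1  1  1  0  0
1  3  3  1  3
1  2  0  3  2
13) 3  0  0  0  2
1  2  1  1  3
1  1  1  0  0
2  3  3  1  3
1  2  0  3  2
14) 3  0  0  0  2
1  2  1  1  3
1  1  1  0  0
3  3  3  1  3
1  2  0  3  2
15) 3  0  0  0  2
1  2  1  1  3
2  2  2  0  0
1  1  0  2  3
2  3  1  3  2
16) 3  0  0  0  2
1  2  1  1  3
2  2  2  0  0
2  1  0  2  3
2  3  1  3  2
17) 3  0  0  0  2
1  2  1  1  3
2  2  2  0  0
3  1  0  2  3
2  3  1  3  2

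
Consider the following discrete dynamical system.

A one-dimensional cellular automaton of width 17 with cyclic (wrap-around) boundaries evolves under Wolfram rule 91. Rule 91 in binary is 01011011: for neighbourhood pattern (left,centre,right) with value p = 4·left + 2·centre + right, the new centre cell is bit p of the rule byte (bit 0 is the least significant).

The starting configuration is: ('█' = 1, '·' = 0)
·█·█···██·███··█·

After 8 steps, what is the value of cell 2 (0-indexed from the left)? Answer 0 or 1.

1

k=0  ·█·█···██·███··█·
k=1  █···█████·█·███·█
k=2  █████···█···█·█·█
k=3  ····████·███····█
k=4  █████··█·█·█████·
k=5  █···███····█···█·
k=6  ·████·█████·███··
k=7  ██··█·█···█·█·███
k=8  ·███···███····█··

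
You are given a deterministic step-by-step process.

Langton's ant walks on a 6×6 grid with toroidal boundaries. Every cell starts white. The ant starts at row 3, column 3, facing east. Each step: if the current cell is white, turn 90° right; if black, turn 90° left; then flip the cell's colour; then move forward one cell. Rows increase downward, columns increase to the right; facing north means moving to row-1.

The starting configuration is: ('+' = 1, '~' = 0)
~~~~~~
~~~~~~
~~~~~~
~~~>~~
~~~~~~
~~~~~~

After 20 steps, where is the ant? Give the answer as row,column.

step 0: ~~~~~~
~~~~~~
~~~~~~
~~~>~~
~~~~~~
~~~~~~
step 1: ~~~~~~
~~~~~~
~~~~~~
~~~+~~
~~~v~~
~~~~~~
step 2: ~~~~~~
~~~~~~
~~~~~~
~~~+~~
~~<+~~
~~~~~~
step 3: ~~~~~~
~~~~~~
~~~~~~
~~^+~~
~~++~~
~~~~~~
step 4: ~~~~~~
~~~~~~
~~~~~~
~~+>~~
~~++~~
~~~~~~
step 5: ~~~~~~
~~~~~~
~~~^~~
~~+~~~
~~++~~
~~~~~~
step 6: ~~~~~~
~~~~~~
~~~+>~
~~+~~~
~~++~~
~~~~~~
step 7: ~~~~~~
~~~~~~
~~~++~
~~+~v~
~~++~~
~~~~~~
step 8: ~~~~~~
~~~~~~
~~~++~
~~+<+~
~~++~~
~~~~~~
step 9: ~~~~~~
~~~~~~
~~~^+~
~~+++~
~~++~~
~~~~~~
step 10: ~~~~~~
~~~~~~
~~<~+~
~~+++~
~~++~~
~~~~~~
step 11: ~~~~~~
~~^~~~
~~+~+~
~~+++~
~~++~~
~~~~~~
step 12: ~~~~~~
~~+>~~
~~+~+~
~~+++~
~~++~~
~~~~~~
step 13: ~~~~~~
~~++~~
~~+v+~
~~+++~
~~++~~
~~~~~~
step 14: ~~~~~~
~~++~~
~~<++~
~~+++~
~~++~~
~~~~~~
step 15: ~~~~~~
~~++~~
~~~++~
~~v++~
~~++~~
~~~~~~
step 16: ~~~~~~
~~++~~
~~~++~
~~~>+~
~~++~~
~~~~~~
step 17: ~~~~~~
~~++~~
~~~^+~
~~~~+~
~~++~~
~~~~~~
step 18: ~~~~~~
~~++~~
~~<~+~
~~~~+~
~~++~~
~~~~~~
step 19: ~~~~~~
~~^+~~
~~+~+~
~~~~+~
~~++~~
~~~~~~
step 20: ~~~~~~
~<~+~~
~~+~+~
~~~~+~
~~++~~
~~~~~~

1,1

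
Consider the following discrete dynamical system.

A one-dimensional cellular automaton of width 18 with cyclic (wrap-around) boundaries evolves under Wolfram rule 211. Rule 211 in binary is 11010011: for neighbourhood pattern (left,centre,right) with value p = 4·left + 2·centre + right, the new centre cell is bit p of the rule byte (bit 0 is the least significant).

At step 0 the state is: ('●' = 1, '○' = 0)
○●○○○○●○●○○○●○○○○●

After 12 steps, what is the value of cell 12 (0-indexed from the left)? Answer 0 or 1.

k=0  ○●○○○○●○●○○○●○○○○●
k=1  ○○●●●●○○○●●●○●●●●○
k=2  ●●○●●●●●●○●●○○●●●●
k=3  ●●○○●●●●●○○●●●○●●●
k=4  ●●●●○●●●●●●○●●○○●●
k=5  ●●●●○○●●●●●○○●●●○●
k=6  ●●●●●●○●●●●●●○●●○○
k=7  ○●●●●●○○●●●●●○○●●●
k=8  ○○●●●●●●○●●●●●●○●●
k=9  ●●○●●●●●○○●●●●●○○●
k=10  ●●○○●●●●●●○●●●●●●○
k=11  ○●●●○●●●●●○○●●●●●○
k=12  ●○●●○○●●●●●●○●●●●●

0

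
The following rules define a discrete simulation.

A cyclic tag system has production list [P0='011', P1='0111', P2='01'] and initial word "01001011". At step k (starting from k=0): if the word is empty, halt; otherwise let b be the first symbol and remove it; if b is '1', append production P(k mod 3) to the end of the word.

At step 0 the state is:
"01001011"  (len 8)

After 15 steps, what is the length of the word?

23

0) "01001011"  (len 8)
1) "1001011"  (len 7)
2) "0010110111"  (len 10)
3) "010110111"  (len 9)
4) "10110111"  (len 8)
5) "01101110111"  (len 11)
6) "1101110111"  (len 10)
7) "101110111011"  (len 12)
8) "011101110110111"  (len 15)
9) "11101110110111"  (len 14)
10) "1101110110111011"  (len 16)
11) "1011101101110110111"  (len 19)
12) "01110110111011011101"  (len 20)
13) "1110110111011011101"  (len 19)
14) "1101101110110111010111"  (len 22)
15) "10110111011011101011101"  (len 23)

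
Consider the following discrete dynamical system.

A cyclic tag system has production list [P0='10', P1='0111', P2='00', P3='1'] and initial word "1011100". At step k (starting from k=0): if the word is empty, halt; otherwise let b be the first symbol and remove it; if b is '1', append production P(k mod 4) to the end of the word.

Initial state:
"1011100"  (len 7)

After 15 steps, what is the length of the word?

5

k=0  "1011100"  (len 7)
k=1  "01110010"  (len 8)
k=2  "1110010"  (len 7)
k=3  "11001000"  (len 8)
k=4  "10010001"  (len 8)
k=5  "001000110"  (len 9)
k=6  "01000110"  (len 8)
k=7  "1000110"  (len 7)
k=8  "0001101"  (len 7)
k=9  "001101"  (len 6)
k=10  "01101"  (len 5)
k=11  "1101"  (len 4)
k=12  "1011"  (len 4)
k=13  "01110"  (len 5)
k=14  "1110"  (len 4)
k=15  "11000"  (len 5)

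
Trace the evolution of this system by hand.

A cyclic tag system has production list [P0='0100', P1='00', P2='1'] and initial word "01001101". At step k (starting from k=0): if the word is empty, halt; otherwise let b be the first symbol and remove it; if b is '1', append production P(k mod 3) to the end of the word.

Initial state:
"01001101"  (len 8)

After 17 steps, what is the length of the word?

4

gen 0: "01001101"  (len 8)
gen 1: "1001101"  (len 7)
gen 2: "00110100"  (len 8)
gen 3: "0110100"  (len 7)
gen 4: "110100"  (len 6)
gen 5: "1010000"  (len 7)
gen 6: "0100001"  (len 7)
gen 7: "100001"  (len 6)
gen 8: "0000100"  (len 7)
gen 9: "000100"  (len 6)
gen 10: "00100"  (len 5)
gen 11: "0100"  (len 4)
gen 12: "100"  (len 3)
gen 13: "000100"  (len 6)
gen 14: "00100"  (len 5)
gen 15: "0100"  (len 4)
gen 16: "100"  (len 3)
gen 17: "0000"  (len 4)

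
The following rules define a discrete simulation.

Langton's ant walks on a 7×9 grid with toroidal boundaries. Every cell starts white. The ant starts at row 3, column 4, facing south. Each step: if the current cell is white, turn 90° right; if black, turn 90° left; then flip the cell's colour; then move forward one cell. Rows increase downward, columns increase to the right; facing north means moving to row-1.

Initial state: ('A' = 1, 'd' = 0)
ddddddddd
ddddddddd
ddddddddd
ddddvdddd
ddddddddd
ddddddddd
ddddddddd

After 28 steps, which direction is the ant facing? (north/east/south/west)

south

step 0: ddddddddd
ddddddddd
ddddddddd
ddddvdddd
ddddddddd
ddddddddd
ddddddddd
step 1: ddddddddd
ddddddddd
ddddddddd
ddd<Adddd
ddddddddd
ddddddddd
ddddddddd
step 2: ddddddddd
ddddddddd
ddd^ddddd
dddAAdddd
ddddddddd
ddddddddd
ddddddddd
step 3: ddddddddd
ddddddddd
dddA>dddd
dddAAdddd
ddddddddd
ddddddddd
ddddddddd
step 4: ddddddddd
ddddddddd
dddAAdddd
dddAvdddd
ddddddddd
ddddddddd
ddddddddd
step 5: ddddddddd
ddddddddd
dddAAdddd
dddAd>ddd
ddddddddd
ddddddddd
ddddddddd
step 6: ddddddddd
ddddddddd
dddAAdddd
dddAdAddd
dddddvddd
ddddddddd
ddddddddd
step 7: ddddddddd
ddddddddd
dddAAdddd
dddAdAddd
dddd<Addd
ddddddddd
ddddddddd
step 8: ddddddddd
ddddddddd
dddAAdddd
dddA^Addd
ddddAAddd
ddddddddd
ddddddddd
step 9: ddddddddd
ddddddddd
dddAAdddd
dddAA>ddd
ddddAAddd
ddddddddd
ddddddddd
step 10: ddddddddd
ddddddddd
dddAA^ddd
dddAAdddd
ddddAAddd
ddddddddd
ddddddddd
step 11: ddddddddd
ddddddddd
dddAAA>dd
dddAAdddd
ddddAAddd
ddddddddd
ddddddddd
step 12: ddddddddd
ddddddddd
dddAAAAdd
dddAAdvdd
ddddAAddd
ddddddddd
ddddddddd
step 13: ddddddddd
ddddddddd
dddAAAAdd
dddAA<Add
ddddAAddd
ddddddddd
ddddddddd
step 14: ddddddddd
ddddddddd
dddAA^Add
dddAAAAdd
ddddAAddd
ddddddddd
ddddddddd
step 15: ddddddddd
ddddddddd
dddA<dAdd
dddAAAAdd
ddddAAddd
ddddddddd
ddddddddd
step 16: ddddddddd
ddddddddd
dddAddAdd
dddAvAAdd
ddddAAddd
ddddddddd
ddddddddd
step 17: ddddddddd
ddddddddd
dddAddAdd
dddAd>Add
ddddAAddd
ddddddddd
ddddddddd
step 18: ddddddddd
ddddddddd
dddAd^Add
dddAddAdd
ddddAAddd
ddddddddd
ddddddddd
step 19: ddddddddd
ddddddddd
dddAdA>dd
dddAddAdd
ddddAAddd
ddddddddd
ddddddddd
step 20: ddddddddd
dddddd^dd
dddAdAddd
dddAddAdd
ddddAAddd
ddddddddd
ddddddddd
step 21: ddddddddd
ddddddA>d
dddAdAddd
dddAddAdd
ddddAAddd
ddddddddd
ddddddddd
step 22: ddddddddd
ddddddAAd
dddAdAdvd
dddAddAdd
ddddAAddd
ddddddddd
ddddddddd
step 23: ddddddddd
ddddddAAd
dddAdA<Ad
dddAddAdd
ddddAAddd
ddddddddd
ddddddddd
step 24: ddddddddd
dddddd^Ad
dddAdAAAd
dddAddAdd
ddddAAddd
ddddddddd
ddddddddd
step 25: ddddddddd
ddddd<dAd
dddAdAAAd
dddAddAdd
ddddAAddd
ddddddddd
ddddddddd
step 26: ddddd^ddd
dddddAdAd
dddAdAAAd
dddAddAdd
ddddAAddd
ddddddddd
ddddddddd
step 27: dddddA>dd
dddddAdAd
dddAdAAAd
dddAddAdd
ddddAAddd
ddddddddd
ddddddddd
step 28: dddddAAdd
dddddAvAd
dddAdAAAd
dddAddAdd
ddddAAddd
ddddddddd
ddddddddd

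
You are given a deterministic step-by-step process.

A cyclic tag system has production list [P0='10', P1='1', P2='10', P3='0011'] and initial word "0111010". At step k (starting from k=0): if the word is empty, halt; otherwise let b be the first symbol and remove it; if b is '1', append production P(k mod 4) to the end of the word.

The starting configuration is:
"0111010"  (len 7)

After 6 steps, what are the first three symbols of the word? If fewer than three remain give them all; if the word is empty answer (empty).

gen 0: "0111010"  (len 7)
gen 1: "111010"  (len 6)
gen 2: "110101"  (len 6)
gen 3: "1010110"  (len 7)
gen 4: "0101100011"  (len 10)
gen 5: "101100011"  (len 9)
gen 6: "011000111"  (len 9)

011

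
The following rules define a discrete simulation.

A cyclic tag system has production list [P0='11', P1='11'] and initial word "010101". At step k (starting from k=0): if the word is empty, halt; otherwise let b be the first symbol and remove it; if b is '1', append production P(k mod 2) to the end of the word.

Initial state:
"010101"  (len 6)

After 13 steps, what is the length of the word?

13

step 0: "010101"  (len 6)
step 1: "10101"  (len 5)
step 2: "010111"  (len 6)
step 3: "10111"  (len 5)
step 4: "011111"  (len 6)
step 5: "11111"  (len 5)
step 6: "111111"  (len 6)
step 7: "1111111"  (len 7)
step 8: "11111111"  (len 8)
step 9: "111111111"  (len 9)
step 10: "1111111111"  (len 10)
step 11: "11111111111"  (len 11)
step 12: "111111111111"  (len 12)
step 13: "1111111111111"  (len 13)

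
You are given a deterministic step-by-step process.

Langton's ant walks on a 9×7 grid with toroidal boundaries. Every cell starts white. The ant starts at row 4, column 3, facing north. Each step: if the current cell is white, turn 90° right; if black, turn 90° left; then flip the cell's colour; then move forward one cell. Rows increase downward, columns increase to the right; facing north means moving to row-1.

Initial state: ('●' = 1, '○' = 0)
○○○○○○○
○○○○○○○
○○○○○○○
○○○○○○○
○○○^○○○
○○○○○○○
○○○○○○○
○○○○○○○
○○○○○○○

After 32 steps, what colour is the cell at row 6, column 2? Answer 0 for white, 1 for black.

0

step 0: ○○○○○○○
○○○○○○○
○○○○○○○
○○○○○○○
○○○^○○○
○○○○○○○
○○○○○○○
○○○○○○○
○○○○○○○
step 1: ○○○○○○○
○○○○○○○
○○○○○○○
○○○○○○○
○○○●>○○
○○○○○○○
○○○○○○○
○○○○○○○
○○○○○○○
step 2: ○○○○○○○
○○○○○○○
○○○○○○○
○○○○○○○
○○○●●○○
○○○○v○○
○○○○○○○
○○○○○○○
○○○○○○○
step 3: ○○○○○○○
○○○○○○○
○○○○○○○
○○○○○○○
○○○●●○○
○○○<●○○
○○○○○○○
○○○○○○○
○○○○○○○
step 4: ○○○○○○○
○○○○○○○
○○○○○○○
○○○○○○○
○○○^●○○
○○○●●○○
○○○○○○○
○○○○○○○
○○○○○○○
step 5: ○○○○○○○
○○○○○○○
○○○○○○○
○○○○○○○
○○<○●○○
○○○●●○○
○○○○○○○
○○○○○○○
○○○○○○○
step 6: ○○○○○○○
○○○○○○○
○○○○○○○
○○^○○○○
○○●○●○○
○○○●●○○
○○○○○○○
○○○○○○○
○○○○○○○
step 7: ○○○○○○○
○○○○○○○
○○○○○○○
○○●>○○○
○○●○●○○
○○○●●○○
○○○○○○○
○○○○○○○
○○○○○○○
step 8: ○○○○○○○
○○○○○○○
○○○○○○○
○○●●○○○
○○●v●○○
○○○●●○○
○○○○○○○
○○○○○○○
○○○○○○○
step 9: ○○○○○○○
○○○○○○○
○○○○○○○
○○●●○○○
○○<●●○○
○○○●●○○
○○○○○○○
○○○○○○○
○○○○○○○
step 10: ○○○○○○○
○○○○○○○
○○○○○○○
○○●●○○○
○○○●●○○
○○v●●○○
○○○○○○○
○○○○○○○
○○○○○○○
step 11: ○○○○○○○
○○○○○○○
○○○○○○○
○○●●○○○
○○○●●○○
○<●●●○○
○○○○○○○
○○○○○○○
○○○○○○○
step 12: ○○○○○○○
○○○○○○○
○○○○○○○
○○●●○○○
○^○●●○○
○●●●●○○
○○○○○○○
○○○○○○○
○○○○○○○
step 13: ○○○○○○○
○○○○○○○
○○○○○○○
○○●●○○○
○●>●●○○
○●●●●○○
○○○○○○○
○○○○○○○
○○○○○○○
step 14: ○○○○○○○
○○○○○○○
○○○○○○○
○○●●○○○
○●●●●○○
○●v●●○○
○○○○○○○
○○○○○○○
○○○○○○○
step 15: ○○○○○○○
○○○○○○○
○○○○○○○
○○●●○○○
○●●●●○○
○●○>●○○
○○○○○○○
○○○○○○○
○○○○○○○
step 16: ○○○○○○○
○○○○○○○
○○○○○○○
○○●●○○○
○●●^●○○
○●○○●○○
○○○○○○○
○○○○○○○
○○○○○○○
step 17: ○○○○○○○
○○○○○○○
○○○○○○○
○○●●○○○
○●<○●○○
○●○○●○○
○○○○○○○
○○○○○○○
○○○○○○○
step 18: ○○○○○○○
○○○○○○○
○○○○○○○
○○●●○○○
○●○○●○○
○●v○●○○
○○○○○○○
○○○○○○○
○○○○○○○
step 19: ○○○○○○○
○○○○○○○
○○○○○○○
○○●●○○○
○●○○●○○
○<●○●○○
○○○○○○○
○○○○○○○
○○○○○○○
step 20: ○○○○○○○
○○○○○○○
○○○○○○○
○○●●○○○
○●○○●○○
○○●○●○○
○v○○○○○
○○○○○○○
○○○○○○○
step 21: ○○○○○○○
○○○○○○○
○○○○○○○
○○●●○○○
○●○○●○○
○○●○●○○
<●○○○○○
○○○○○○○
○○○○○○○
step 22: ○○○○○○○
○○○○○○○
○○○○○○○
○○●●○○○
○●○○●○○
^○●○●○○
●●○○○○○
○○○○○○○
○○○○○○○
step 23: ○○○○○○○
○○○○○○○
○○○○○○○
○○●●○○○
○●○○●○○
●>●○●○○
●●○○○○○
○○○○○○○
○○○○○○○
step 24: ○○○○○○○
○○○○○○○
○○○○○○○
○○●●○○○
○●○○●○○
●●●○●○○
●v○○○○○
○○○○○○○
○○○○○○○
step 25: ○○○○○○○
○○○○○○○
○○○○○○○
○○●●○○○
○●○○●○○
●●●○●○○
●○>○○○○
○○○○○○○
○○○○○○○
step 26: ○○○○○○○
○○○○○○○
○○○○○○○
○○●●○○○
○●○○●○○
●●●○●○○
●○●○○○○
○○v○○○○
○○○○○○○
step 27: ○○○○○○○
○○○○○○○
○○○○○○○
○○●●○○○
○●○○●○○
●●●○●○○
●○●○○○○
○<●○○○○
○○○○○○○
step 28: ○○○○○○○
○○○○○○○
○○○○○○○
○○●●○○○
○●○○●○○
●●●○●○○
●^●○○○○
○●●○○○○
○○○○○○○
step 29: ○○○○○○○
○○○○○○○
○○○○○○○
○○●●○○○
○●○○●○○
●●●○●○○
●●>○○○○
○●●○○○○
○○○○○○○
step 30: ○○○○○○○
○○○○○○○
○○○○○○○
○○●●○○○
○●○○●○○
●●^○●○○
●●○○○○○
○●●○○○○
○○○○○○○
step 31: ○○○○○○○
○○○○○○○
○○○○○○○
○○●●○○○
○●○○●○○
●<○○●○○
●●○○○○○
○●●○○○○
○○○○○○○
step 32: ○○○○○○○
○○○○○○○
○○○○○○○
○○●●○○○
○●○○●○○
●○○○●○○
●v○○○○○
○●●○○○○
○○○○○○○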